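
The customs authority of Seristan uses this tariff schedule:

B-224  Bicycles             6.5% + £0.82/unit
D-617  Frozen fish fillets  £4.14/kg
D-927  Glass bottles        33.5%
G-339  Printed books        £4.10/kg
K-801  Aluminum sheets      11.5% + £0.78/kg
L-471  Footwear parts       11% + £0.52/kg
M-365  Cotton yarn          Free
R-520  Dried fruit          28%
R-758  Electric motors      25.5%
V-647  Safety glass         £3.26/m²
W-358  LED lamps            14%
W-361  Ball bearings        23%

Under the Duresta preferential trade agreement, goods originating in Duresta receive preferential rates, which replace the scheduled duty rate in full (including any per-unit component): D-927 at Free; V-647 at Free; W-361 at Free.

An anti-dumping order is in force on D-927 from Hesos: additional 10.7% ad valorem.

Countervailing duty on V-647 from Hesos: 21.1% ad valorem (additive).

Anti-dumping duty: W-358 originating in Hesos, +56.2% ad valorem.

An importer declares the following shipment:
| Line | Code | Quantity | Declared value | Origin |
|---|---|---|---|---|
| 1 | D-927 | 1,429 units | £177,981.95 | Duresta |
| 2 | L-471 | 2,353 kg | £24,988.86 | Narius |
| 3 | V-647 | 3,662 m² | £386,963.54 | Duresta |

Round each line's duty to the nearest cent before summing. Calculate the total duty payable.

Line 1 (D-927, Duresta, 1,429 units, £177,981.95):
Base rate for D-927 is 33.5%.
Origin Duresta qualifies under the Seristan–Duresta agreement and D-927 is covered: preferential rate Free applies instead.
The additional-duty order on D-927 targets Hesos, not Duresta; it does not apply.
Duty = £177,981.95 × 0% = £0.00.
Line 2 (L-471, Narius, 2,353 kg, £24,988.86):
Base rate for L-471 is 11% + £0.52/kg.
Duty = £24,988.86 × 11% + 2,353 × £0.52 = £3,972.33.
Line 3 (V-647, Duresta, 3,662 m², £386,963.54):
Base rate for V-647 is £3.26/m².
Origin Duresta qualifies under the Seristan–Duresta agreement and V-647 is covered: preferential rate Free applies instead.
The additional-duty order on V-647 targets Hesos, not Duresta; it does not apply.
Duty = £386,963.54 × 0% = £0.00.
Total = £0.00 + £3,972.33 + £0.00 = £3,972.33.

£3,972.33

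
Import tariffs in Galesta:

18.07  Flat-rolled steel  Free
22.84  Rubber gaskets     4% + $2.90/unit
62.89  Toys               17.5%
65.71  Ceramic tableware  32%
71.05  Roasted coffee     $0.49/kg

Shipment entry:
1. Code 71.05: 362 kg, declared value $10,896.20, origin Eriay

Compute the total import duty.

$177.38

Line 1 (71.05, Eriay, 362 kg, $10,896.20):
Base rate for 71.05 is $0.49/kg.
Duty = 362 × $0.49 = $177.38.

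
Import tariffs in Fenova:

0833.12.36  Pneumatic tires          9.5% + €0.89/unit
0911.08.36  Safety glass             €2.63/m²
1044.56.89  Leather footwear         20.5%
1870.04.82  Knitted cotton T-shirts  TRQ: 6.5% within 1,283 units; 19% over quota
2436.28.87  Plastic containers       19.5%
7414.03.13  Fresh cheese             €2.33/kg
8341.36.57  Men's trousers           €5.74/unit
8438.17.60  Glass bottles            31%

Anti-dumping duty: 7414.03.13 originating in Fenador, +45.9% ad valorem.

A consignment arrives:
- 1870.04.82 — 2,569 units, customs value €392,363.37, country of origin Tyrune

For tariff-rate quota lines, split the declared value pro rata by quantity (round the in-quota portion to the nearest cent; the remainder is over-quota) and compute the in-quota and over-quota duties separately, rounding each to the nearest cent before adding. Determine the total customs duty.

€50,054.97

Line 1 (1870.04.82, Tyrune, 2,569 units, €392,363.37):
Code 1870.04.82 is under a tariff-rate quota (threshold 1,283 units). In-quota: 1,283 units at 6.5%; over-quota: 1,286 units at 19%.
Pro-rata value split: in-quota = €392,363.37 × 1,283/2,569 = €195,952.59; over-quota = €392,363.37 − €195,952.59 = €196,410.78.
In-quota duty = €195,952.59 × 6.5% = €12,736.92. Over-quota duty = €196,410.78 × 19% = €37,318.05.
Line duty = €12,736.92 + €37,318.05 = €50,054.97.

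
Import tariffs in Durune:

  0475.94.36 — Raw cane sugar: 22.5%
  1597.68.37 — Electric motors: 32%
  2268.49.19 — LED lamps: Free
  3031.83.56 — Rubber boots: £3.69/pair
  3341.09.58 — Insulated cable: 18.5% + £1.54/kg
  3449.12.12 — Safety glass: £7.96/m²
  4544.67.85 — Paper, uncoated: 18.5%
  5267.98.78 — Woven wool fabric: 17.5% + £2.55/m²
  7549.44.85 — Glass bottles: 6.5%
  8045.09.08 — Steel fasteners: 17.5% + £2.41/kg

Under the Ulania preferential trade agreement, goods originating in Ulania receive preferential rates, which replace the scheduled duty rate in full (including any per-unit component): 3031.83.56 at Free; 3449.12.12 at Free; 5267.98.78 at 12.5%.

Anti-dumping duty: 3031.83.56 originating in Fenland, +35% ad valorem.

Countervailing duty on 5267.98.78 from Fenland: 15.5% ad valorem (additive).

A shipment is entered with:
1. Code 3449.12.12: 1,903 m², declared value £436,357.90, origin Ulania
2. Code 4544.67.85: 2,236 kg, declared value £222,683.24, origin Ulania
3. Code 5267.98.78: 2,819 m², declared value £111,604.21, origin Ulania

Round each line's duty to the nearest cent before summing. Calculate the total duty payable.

Line 1 (3449.12.12, Ulania, 1,903 m², £436,357.90):
Base rate for 3449.12.12 is £7.96/m².
Origin Ulania qualifies under the Durune–Ulania agreement and 3449.12.12 is covered: preferential rate Free applies instead.
Duty = £436,357.90 × 0% = £0.00.
Line 2 (4544.67.85, Ulania, 2,236 kg, £222,683.24):
Base rate for 4544.67.85 is 18.5%.
Origin Ulania is the FTA partner but 4544.67.85 is not on the preference list; base rate stands.
Duty = £222,683.24 × 18.5% = £41,196.40.
Line 3 (5267.98.78, Ulania, 2,819 m², £111,604.21):
Base rate for 5267.98.78 is 17.5% + £2.55/m².
Origin Ulania qualifies under the Durune–Ulania agreement and 5267.98.78 is covered: preferential rate 12.5% applies instead.
The additional-duty order on 5267.98.78 targets Fenland, not Ulania; it does not apply.
Duty = £111,604.21 × 12.5% = £13,950.53.
Total = £0.00 + £41,196.40 + £13,950.53 = £55,146.93.

£55,146.93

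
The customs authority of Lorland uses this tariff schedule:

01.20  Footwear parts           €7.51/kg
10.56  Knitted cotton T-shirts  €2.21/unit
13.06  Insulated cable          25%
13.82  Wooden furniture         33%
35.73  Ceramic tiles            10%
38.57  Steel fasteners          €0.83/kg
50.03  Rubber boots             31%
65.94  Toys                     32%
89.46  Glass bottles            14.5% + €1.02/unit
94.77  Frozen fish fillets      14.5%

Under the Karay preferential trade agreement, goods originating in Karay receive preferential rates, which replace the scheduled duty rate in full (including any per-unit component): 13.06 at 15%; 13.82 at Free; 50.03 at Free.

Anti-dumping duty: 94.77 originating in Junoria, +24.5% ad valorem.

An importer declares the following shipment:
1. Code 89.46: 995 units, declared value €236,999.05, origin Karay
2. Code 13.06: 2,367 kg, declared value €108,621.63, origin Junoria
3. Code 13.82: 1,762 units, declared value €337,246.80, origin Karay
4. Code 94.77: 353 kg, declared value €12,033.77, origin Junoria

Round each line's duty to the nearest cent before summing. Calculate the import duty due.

Line 1 (89.46, Karay, 995 units, €236,999.05):
Base rate for 89.46 is 14.5% + €1.02/unit.
Origin Karay is the FTA partner but 89.46 is not on the preference list; base rate stands.
Duty = €236,999.05 × 14.5% + 995 × €1.02 = €35,379.76.
Line 2 (13.06, Junoria, 2,367 kg, €108,621.63):
Base rate for 13.06 is 25%.
13.06 has an FTA preferential rate, but origin Junoria is not Karay; base rate stands.
Duty = €108,621.63 × 25% = €27,155.41.
Line 3 (13.82, Karay, 1,762 units, €337,246.80):
Base rate for 13.82 is 33%.
Origin Karay qualifies under the Lorland–Karay agreement and 13.82 is covered: preferential rate Free applies instead.
Duty = €337,246.80 × 0% = €0.00.
Line 4 (94.77, Junoria, 353 kg, €12,033.77):
Base rate for 94.77 is 14.5%.
Additional duty on 94.77 from Junoria: +24.5%. Applied ad valorem rate: 14.5% + 24.5% = 39%.
Duty = €12,033.77 × 39% = €4,693.17.
Total = €35,379.76 + €27,155.41 + €0.00 + €4,693.17 = €67,228.34.

€67,228.34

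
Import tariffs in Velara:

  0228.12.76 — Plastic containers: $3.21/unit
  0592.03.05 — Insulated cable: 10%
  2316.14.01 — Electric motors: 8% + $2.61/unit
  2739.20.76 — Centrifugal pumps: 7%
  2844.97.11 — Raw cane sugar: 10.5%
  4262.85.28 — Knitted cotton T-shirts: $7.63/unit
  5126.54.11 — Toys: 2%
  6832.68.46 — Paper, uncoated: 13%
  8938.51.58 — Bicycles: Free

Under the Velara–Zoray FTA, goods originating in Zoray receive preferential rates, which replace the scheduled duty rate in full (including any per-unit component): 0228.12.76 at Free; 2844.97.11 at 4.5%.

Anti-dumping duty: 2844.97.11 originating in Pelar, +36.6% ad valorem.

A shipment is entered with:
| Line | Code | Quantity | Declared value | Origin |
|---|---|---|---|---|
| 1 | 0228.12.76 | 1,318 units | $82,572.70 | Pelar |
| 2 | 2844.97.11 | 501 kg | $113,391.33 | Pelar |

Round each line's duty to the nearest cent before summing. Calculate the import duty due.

$57,638.10

Line 1 (0228.12.76, Pelar, 1,318 units, $82,572.70):
Base rate for 0228.12.76 is $3.21/unit.
0228.12.76 has an FTA preferential rate, but origin Pelar is not Zoray; base rate stands.
Duty = 1,318 × $3.21 = $4,230.78.
Line 2 (2844.97.11, Pelar, 501 kg, $113,391.33):
Base rate for 2844.97.11 is 10.5%.
2844.97.11 has an FTA preferential rate, but origin Pelar is not Zoray; base rate stands.
Additional duty on 2844.97.11 from Pelar: +36.6%. Applied ad valorem rate: 10.5% + 36.6% = 47.1%.
Duty = $113,391.33 × 47.1% = $53,407.32.
Total = $4,230.78 + $53,407.32 = $57,638.10.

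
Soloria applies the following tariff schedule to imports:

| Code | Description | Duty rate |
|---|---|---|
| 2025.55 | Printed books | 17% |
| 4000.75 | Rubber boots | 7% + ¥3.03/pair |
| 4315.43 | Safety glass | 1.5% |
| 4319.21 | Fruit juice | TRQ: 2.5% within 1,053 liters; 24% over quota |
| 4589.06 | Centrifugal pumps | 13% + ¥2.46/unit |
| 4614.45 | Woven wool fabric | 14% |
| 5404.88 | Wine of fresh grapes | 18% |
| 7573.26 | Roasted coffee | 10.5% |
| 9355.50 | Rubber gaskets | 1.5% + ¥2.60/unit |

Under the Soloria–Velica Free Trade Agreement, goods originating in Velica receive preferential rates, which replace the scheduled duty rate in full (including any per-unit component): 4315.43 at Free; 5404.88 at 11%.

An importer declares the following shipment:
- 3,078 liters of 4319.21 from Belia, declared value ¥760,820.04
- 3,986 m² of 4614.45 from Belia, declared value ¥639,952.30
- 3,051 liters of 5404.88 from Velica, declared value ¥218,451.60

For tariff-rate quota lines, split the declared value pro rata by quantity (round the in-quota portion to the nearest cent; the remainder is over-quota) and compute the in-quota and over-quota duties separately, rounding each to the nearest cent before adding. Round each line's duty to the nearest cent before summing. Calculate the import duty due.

¥240,259.49

Line 1 (4319.21, Belia, 3,078 liters, ¥760,820.04):
Code 4319.21 is under a tariff-rate quota (threshold 1,053 liters). In-quota: 1,053 liters at 2.5%; over-quota: 2,025 liters at 24%.
Pro-rata value split: in-quota = ¥760,820.04 × 1,053/3,078 = ¥260,280.54; over-quota = ¥760,820.04 − ¥260,280.54 = ¥500,539.50.
In-quota duty = ¥260,280.54 × 2.5% = ¥6,507.01. Over-quota duty = ¥500,539.50 × 24% = ¥120,129.48.
Line duty = ¥6,507.01 + ¥120,129.48 = ¥126,636.49.
Line 2 (4614.45, Belia, 3,986 m², ¥639,952.30):
Base rate for 4614.45 is 14%.
Duty = ¥639,952.30 × 14% = ¥89,593.32.
Line 3 (5404.88, Velica, 3,051 liters, ¥218,451.60):
Base rate for 5404.88 is 18%.
Origin Velica qualifies under the Soloria–Velica agreement and 5404.88 is covered: preferential rate 11% applies instead.
Duty = ¥218,451.60 × 11% = ¥24,029.68.
Total = ¥126,636.49 + ¥89,593.32 + ¥24,029.68 = ¥240,259.49.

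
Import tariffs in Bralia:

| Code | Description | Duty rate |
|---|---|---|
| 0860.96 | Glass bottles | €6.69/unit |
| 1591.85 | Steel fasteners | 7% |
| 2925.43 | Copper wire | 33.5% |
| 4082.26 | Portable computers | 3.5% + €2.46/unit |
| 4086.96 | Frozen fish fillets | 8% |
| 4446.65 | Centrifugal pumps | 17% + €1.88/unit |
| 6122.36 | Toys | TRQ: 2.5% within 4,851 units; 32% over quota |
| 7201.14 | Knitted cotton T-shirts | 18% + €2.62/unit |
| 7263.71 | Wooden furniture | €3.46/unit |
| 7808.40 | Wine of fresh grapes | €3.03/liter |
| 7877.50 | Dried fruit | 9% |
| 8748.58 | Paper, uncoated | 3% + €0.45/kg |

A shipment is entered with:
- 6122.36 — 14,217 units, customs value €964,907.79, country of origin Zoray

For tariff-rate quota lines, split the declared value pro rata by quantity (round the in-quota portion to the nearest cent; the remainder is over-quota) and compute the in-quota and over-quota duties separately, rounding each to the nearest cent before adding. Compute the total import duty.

Line 1 (6122.36, Zoray, 14,217 units, €964,907.79):
Code 6122.36 is under a tariff-rate quota (threshold 4,851 units). In-quota: 4,851 units at 2.5%; over-quota: 9,366 units at 32%.
Pro-rata value split: in-quota = €964,907.79 × 4,851/14,217 = €329,237.37; over-quota = €964,907.79 − €329,237.37 = €635,670.42.
In-quota duty = €329,237.37 × 2.5% = €8,230.93. Over-quota duty = €635,670.42 × 32% = €203,414.53.
Line duty = €8,230.93 + €203,414.53 = €211,645.46.

€211,645.46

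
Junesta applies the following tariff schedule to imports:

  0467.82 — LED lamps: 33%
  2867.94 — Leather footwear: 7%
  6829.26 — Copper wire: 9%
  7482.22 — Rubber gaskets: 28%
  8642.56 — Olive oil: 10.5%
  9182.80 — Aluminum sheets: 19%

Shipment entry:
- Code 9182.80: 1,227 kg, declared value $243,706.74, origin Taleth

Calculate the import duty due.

$46,304.28

Line 1 (9182.80, Taleth, 1,227 kg, $243,706.74):
Base rate for 9182.80 is 19%.
Duty = $243,706.74 × 19% = $46,304.28.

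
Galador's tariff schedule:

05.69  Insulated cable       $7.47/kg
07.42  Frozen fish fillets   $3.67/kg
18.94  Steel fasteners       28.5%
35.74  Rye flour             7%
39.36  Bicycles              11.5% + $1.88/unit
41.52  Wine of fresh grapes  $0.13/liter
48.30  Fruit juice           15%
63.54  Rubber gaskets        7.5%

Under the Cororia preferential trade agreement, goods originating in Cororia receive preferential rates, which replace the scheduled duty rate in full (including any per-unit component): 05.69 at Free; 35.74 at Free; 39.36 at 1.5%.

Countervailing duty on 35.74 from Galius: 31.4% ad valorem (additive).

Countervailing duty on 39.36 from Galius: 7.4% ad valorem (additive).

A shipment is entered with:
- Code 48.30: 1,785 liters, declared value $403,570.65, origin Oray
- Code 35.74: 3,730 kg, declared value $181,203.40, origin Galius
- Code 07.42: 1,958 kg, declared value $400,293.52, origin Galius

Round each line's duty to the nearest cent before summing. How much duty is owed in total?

$137,303.57

Line 1 (48.30, Oray, 1,785 liters, $403,570.65):
Base rate for 48.30 is 15%.
Duty = $403,570.65 × 15% = $60,535.60.
Line 2 (35.74, Galius, 3,730 kg, $181,203.40):
Base rate for 35.74 is 7%.
35.74 has an FTA preferential rate, but origin Galius is not Cororia; base rate stands.
Additional duty on 35.74 from Galius: +31.4%. Applied ad valorem rate: 7% + 31.4% = 38.4%.
Duty = $181,203.40 × 38.4% = $69,582.11.
Line 3 (07.42, Galius, 1,958 kg, $400,293.52):
Base rate for 07.42 is $3.67/kg.
Duty = 1,958 × $3.67 = $7,185.86.
Total = $60,535.60 + $69,582.11 + $7,185.86 = $137,303.57.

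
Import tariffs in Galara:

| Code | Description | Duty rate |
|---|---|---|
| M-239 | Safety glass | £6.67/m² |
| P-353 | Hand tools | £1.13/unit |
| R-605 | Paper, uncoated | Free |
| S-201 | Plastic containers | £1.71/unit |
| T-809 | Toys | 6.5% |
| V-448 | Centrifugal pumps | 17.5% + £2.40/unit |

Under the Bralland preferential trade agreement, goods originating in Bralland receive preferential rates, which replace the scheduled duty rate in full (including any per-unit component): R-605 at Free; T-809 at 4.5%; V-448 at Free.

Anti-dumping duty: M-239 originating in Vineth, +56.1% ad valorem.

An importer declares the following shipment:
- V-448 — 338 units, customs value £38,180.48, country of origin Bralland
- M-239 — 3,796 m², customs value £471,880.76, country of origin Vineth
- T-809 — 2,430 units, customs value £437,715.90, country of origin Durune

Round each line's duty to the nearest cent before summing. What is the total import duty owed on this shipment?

Line 1 (V-448, Bralland, 338 units, £38,180.48):
Base rate for V-448 is 17.5% + £2.40/unit.
Origin Bralland qualifies under the Galara–Bralland agreement and V-448 is covered: preferential rate Free applies instead.
Duty = £38,180.48 × 0% = £0.00.
Line 2 (M-239, Vineth, 3,796 m², £471,880.76):
Base rate for M-239 is £6.67/m².
Additional duty on M-239 from Vineth: +56.1% ad valorem. Applied ad valorem rate = 56.1%.
Duty = £471,880.76 × 56.1% + 3,796 × £6.67 = £290,044.43.
Line 3 (T-809, Durune, 2,430 units, £437,715.90):
Base rate for T-809 is 6.5%.
T-809 has an FTA preferential rate, but origin Durune is not Bralland; base rate stands.
Duty = £437,715.90 × 6.5% = £28,451.53.
Total = £0.00 + £290,044.43 + £28,451.53 = £318,495.96.

£318,495.96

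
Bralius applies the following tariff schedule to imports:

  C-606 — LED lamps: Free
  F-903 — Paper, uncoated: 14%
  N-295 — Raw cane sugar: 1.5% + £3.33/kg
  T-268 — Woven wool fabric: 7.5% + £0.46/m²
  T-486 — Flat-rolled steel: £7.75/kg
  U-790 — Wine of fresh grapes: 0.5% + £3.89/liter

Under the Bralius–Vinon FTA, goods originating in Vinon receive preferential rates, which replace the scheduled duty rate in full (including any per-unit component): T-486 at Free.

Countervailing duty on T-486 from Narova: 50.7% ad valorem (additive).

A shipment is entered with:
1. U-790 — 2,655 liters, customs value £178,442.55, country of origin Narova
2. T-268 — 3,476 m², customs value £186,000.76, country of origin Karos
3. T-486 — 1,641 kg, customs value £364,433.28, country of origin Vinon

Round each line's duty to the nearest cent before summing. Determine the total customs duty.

£26,769.18

Line 1 (U-790, Narova, 2,655 liters, £178,442.55):
Base rate for U-790 is 0.5% + £3.89/liter.
Duty = £178,442.55 × 0.5% + 2,655 × £3.89 = £11,220.16.
Line 2 (T-268, Karos, 3,476 m², £186,000.76):
Base rate for T-268 is 7.5% + £0.46/m².
Duty = £186,000.76 × 7.5% + 3,476 × £0.46 = £15,549.02.
Line 3 (T-486, Vinon, 1,641 kg, £364,433.28):
Base rate for T-486 is £7.75/kg.
Origin Vinon qualifies under the Bralius–Vinon agreement and T-486 is covered: preferential rate Free applies instead.
The additional-duty order on T-486 targets Narova, not Vinon; it does not apply.
Duty = £364,433.28 × 0% = £0.00.
Total = £11,220.16 + £15,549.02 + £0.00 = £26,769.18.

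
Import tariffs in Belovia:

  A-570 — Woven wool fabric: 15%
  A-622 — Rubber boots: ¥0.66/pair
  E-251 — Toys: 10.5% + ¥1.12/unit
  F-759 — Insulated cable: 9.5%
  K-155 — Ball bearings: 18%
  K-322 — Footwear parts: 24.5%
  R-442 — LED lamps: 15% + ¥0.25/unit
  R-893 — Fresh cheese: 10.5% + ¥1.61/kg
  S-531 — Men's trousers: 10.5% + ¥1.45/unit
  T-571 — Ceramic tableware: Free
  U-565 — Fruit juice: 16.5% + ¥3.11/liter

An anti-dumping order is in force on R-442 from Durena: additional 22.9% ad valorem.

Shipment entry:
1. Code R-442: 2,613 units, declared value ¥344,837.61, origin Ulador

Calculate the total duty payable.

Line 1 (R-442, Ulador, 2,613 units, ¥344,837.61):
Base rate for R-442 is 15% + ¥0.25/unit.
The additional-duty order on R-442 targets Durena, not Ulador; it does not apply.
Duty = ¥344,837.61 × 15% + 2,613 × ¥0.25 = ¥52,378.89.

¥52,378.89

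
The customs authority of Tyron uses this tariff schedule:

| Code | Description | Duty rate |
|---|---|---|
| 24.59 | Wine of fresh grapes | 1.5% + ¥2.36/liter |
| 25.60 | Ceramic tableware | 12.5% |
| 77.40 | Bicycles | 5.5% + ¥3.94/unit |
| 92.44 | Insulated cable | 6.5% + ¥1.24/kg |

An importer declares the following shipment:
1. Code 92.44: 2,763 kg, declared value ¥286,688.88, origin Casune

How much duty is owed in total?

¥22,060.90

Line 1 (92.44, Casune, 2,763 kg, ¥286,688.88):
Base rate for 92.44 is 6.5% + ¥1.24/kg.
Duty = ¥286,688.88 × 6.5% + 2,763 × ¥1.24 = ¥22,060.90.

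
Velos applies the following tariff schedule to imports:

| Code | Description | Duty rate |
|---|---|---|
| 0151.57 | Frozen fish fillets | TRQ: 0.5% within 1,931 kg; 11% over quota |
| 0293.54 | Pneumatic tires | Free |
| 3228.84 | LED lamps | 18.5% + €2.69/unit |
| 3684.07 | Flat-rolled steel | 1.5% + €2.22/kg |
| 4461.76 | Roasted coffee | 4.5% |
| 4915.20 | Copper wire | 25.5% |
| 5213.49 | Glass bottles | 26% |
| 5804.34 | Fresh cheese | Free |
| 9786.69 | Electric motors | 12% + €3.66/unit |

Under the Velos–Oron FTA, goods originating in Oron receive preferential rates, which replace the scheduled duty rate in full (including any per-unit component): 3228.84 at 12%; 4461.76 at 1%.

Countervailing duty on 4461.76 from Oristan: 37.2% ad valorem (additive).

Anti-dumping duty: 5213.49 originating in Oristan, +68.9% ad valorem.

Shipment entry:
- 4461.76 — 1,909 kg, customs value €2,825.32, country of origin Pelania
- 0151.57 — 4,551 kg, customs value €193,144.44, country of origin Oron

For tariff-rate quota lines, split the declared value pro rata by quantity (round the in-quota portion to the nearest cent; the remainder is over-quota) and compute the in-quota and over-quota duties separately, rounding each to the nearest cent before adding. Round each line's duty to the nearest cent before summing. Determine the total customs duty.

€12,768.11

Line 1 (4461.76, Pelania, 1,909 kg, €2,825.32):
Base rate for 4461.76 is 4.5%.
4461.76 has an FTA preferential rate, but origin Pelania is not Oron; base rate stands.
The additional-duty order on 4461.76 targets Oristan, not Pelania; it does not apply.
Duty = €2,825.32 × 4.5% = €127.14.
Line 2 (0151.57, Oron, 4,551 kg, €193,144.44):
Code 0151.57 is under a tariff-rate quota (threshold 1,931 kg). In-quota: 1,931 kg at 0.5%; over-quota: 2,620 kg at 11%.
Pro-rata value split: in-quota = €193,144.44 × 1,931/4,551 = €81,951.64; over-quota = €193,144.44 − €81,951.64 = €111,192.80.
In-quota duty = €81,951.64 × 0.5% = €409.76. Over-quota duty = €111,192.80 × 11% = €12,231.21.
Line duty = €409.76 + €12,231.21 = €12,640.97.
Total = €127.14 + €12,640.97 = €12,768.11.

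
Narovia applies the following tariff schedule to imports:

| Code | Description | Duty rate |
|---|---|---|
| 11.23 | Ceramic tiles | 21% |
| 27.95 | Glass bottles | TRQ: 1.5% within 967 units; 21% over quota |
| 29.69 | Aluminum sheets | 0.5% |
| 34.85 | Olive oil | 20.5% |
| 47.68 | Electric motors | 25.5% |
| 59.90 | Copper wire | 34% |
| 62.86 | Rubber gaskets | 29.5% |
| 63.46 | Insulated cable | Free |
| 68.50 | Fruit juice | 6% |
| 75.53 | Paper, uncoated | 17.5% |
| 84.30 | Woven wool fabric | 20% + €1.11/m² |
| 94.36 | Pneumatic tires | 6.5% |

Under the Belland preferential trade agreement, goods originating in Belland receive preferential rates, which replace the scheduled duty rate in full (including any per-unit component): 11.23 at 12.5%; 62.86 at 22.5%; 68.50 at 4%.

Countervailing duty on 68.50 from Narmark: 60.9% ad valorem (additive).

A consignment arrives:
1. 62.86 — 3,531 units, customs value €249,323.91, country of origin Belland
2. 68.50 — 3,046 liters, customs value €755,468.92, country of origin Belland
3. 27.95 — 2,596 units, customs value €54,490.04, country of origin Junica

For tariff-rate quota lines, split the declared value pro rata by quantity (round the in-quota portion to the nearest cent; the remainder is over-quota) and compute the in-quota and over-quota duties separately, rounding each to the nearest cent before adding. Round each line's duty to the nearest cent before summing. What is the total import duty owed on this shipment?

Line 1 (62.86, Belland, 3,531 units, €249,323.91):
Base rate for 62.86 is 29.5%.
Origin Belland qualifies under the Narovia–Belland agreement and 62.86 is covered: preferential rate 22.5% applies instead.
Duty = €249,323.91 × 22.5% = €56,097.88.
Line 2 (68.50, Belland, 3,046 liters, €755,468.92):
Base rate for 68.50 is 6%.
Origin Belland qualifies under the Narovia–Belland agreement and 68.50 is covered: preferential rate 4% applies instead.
The additional-duty order on 68.50 targets Narmark, not Belland; it does not apply.
Duty = €755,468.92 × 4% = €30,218.76.
Line 3 (27.95, Junica, 2,596 units, €54,490.04):
Code 27.95 is under a tariff-rate quota (threshold 967 units). In-quota: 967 units at 1.5%; over-quota: 1,629 units at 21%.
Pro-rata value split: in-quota = €54,490.04 × 967/2,596 = €20,297.33; over-quota = €54,490.04 − €20,297.33 = €34,192.71.
In-quota duty = €20,297.33 × 1.5% = €304.46. Over-quota duty = €34,192.71 × 21% = €7,180.47.
Line duty = €304.46 + €7,180.47 = €7,484.93.
Total = €56,097.88 + €30,218.76 + €7,484.93 = €93,801.57.

€93,801.57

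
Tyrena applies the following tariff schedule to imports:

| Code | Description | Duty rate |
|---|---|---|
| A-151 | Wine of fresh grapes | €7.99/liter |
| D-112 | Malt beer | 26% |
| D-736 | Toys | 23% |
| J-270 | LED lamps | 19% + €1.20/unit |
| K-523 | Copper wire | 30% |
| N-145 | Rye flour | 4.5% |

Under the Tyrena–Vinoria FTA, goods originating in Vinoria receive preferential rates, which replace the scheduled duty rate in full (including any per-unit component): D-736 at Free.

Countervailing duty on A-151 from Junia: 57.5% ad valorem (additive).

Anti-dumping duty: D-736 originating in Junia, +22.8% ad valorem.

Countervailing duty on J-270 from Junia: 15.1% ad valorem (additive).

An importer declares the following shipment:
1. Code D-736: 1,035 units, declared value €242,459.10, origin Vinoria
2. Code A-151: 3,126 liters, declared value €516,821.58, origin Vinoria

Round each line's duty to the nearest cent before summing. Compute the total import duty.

€24,976.74

Line 1 (D-736, Vinoria, 1,035 units, €242,459.10):
Base rate for D-736 is 23%.
Origin Vinoria qualifies under the Tyrena–Vinoria agreement and D-736 is covered: preferential rate Free applies instead.
The additional-duty order on D-736 targets Junia, not Vinoria; it does not apply.
Duty = €242,459.10 × 0% = €0.00.
Line 2 (A-151, Vinoria, 3,126 liters, €516,821.58):
Base rate for A-151 is €7.99/liter.
Origin Vinoria is the FTA partner but A-151 is not on the preference list; base rate stands.
The additional-duty order on A-151 targets Junia, not Vinoria; it does not apply.
Duty = 3,126 × €7.99 = €24,976.74.
Total = €0.00 + €24,976.74 = €24,976.74.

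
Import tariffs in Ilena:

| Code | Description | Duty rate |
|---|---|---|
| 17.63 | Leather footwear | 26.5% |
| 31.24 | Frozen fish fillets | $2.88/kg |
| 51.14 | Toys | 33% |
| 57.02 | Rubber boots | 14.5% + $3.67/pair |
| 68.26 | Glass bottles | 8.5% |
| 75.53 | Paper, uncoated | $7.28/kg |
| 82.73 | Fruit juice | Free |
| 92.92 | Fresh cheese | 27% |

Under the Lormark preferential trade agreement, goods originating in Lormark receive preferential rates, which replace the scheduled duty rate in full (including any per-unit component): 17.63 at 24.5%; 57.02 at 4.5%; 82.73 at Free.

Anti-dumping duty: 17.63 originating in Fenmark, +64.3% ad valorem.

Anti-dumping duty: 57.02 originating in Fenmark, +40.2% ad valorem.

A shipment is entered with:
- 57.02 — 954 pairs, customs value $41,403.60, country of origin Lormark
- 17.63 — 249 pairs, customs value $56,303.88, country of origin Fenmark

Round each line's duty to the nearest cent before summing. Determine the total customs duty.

Line 1 (57.02, Lormark, 954 pairs, $41,403.60):
Base rate for 57.02 is 14.5% + $3.67/pair.
Origin Lormark qualifies under the Ilena–Lormark agreement and 57.02 is covered: preferential rate 4.5% applies instead.
The additional-duty order on 57.02 targets Fenmark, not Lormark; it does not apply.
Duty = $41,403.60 × 4.5% = $1,863.16.
Line 2 (17.63, Fenmark, 249 pairs, $56,303.88):
Base rate for 17.63 is 26.5%.
17.63 has an FTA preferential rate, but origin Fenmark is not Lormark; base rate stands.
Additional duty on 17.63 from Fenmark: +64.3%. Applied ad valorem rate: 26.5% + 64.3% = 90.8%.
Duty = $56,303.88 × 90.8% = $51,123.92.
Total = $1,863.16 + $51,123.92 = $52,987.08.

$52,987.08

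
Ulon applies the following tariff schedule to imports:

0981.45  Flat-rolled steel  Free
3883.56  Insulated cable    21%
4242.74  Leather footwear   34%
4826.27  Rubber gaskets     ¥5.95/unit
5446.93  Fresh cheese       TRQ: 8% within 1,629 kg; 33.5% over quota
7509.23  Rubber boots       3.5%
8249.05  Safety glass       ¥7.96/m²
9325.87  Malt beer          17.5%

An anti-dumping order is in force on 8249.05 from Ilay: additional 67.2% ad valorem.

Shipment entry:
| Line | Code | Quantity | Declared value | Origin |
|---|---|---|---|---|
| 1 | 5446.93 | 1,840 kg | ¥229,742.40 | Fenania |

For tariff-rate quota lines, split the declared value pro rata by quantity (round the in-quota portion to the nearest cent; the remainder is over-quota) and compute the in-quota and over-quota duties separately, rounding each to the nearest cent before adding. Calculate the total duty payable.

Line 1 (5446.93, Fenania, 1,840 kg, ¥229,742.40):
Code 5446.93 is under a tariff-rate quota (threshold 1,629 kg). In-quota: 1,629 kg at 8%; over-quota: 211 kg at 33.5%.
Pro-rata value split: in-quota = ¥229,742.40 × 1,629/1,840 = ¥203,396.94; over-quota = ¥229,742.40 − ¥203,396.94 = ¥26,345.46.
In-quota duty = ¥203,396.94 × 8% = ¥16,271.76. Over-quota duty = ¥26,345.46 × 33.5% = ¥8,825.73.
Line duty = ¥16,271.76 + ¥8,825.73 = ¥25,097.49.

¥25,097.49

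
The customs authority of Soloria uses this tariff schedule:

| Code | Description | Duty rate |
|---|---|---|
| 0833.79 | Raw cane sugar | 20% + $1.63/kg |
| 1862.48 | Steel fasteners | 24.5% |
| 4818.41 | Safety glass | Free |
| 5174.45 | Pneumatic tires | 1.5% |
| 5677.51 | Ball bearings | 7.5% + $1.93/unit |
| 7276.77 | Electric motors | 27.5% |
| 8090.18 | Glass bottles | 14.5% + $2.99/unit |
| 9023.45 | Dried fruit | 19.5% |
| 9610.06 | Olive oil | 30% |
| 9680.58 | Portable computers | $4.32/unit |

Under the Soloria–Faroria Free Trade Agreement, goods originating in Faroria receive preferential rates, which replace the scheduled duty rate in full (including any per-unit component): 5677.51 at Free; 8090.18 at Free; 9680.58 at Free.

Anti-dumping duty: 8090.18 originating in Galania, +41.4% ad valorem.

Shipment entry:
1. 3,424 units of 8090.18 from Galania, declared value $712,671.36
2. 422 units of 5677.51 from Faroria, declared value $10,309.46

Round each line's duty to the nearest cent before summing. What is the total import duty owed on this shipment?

Line 1 (8090.18, Galania, 3,424 units, $712,671.36):
Base rate for 8090.18 is 14.5% + $2.99/unit.
8090.18 has an FTA preferential rate, but origin Galania is not Faroria; base rate stands.
Additional duty on 8090.18 from Galania: +41.4%. Applied ad valorem rate: 14.5% + 41.4% = 55.9%.
Duty = $712,671.36 × 55.9% + 3,424 × $2.99 = $408,621.05.
Line 2 (5677.51, Faroria, 422 units, $10,309.46):
Base rate for 5677.51 is 7.5% + $1.93/unit.
Origin Faroria qualifies under the Soloria–Faroria agreement and 5677.51 is covered: preferential rate Free applies instead.
Duty = $10,309.46 × 0% = $0.00.
Total = $408,621.05 + $0.00 = $408,621.05.

$408,621.05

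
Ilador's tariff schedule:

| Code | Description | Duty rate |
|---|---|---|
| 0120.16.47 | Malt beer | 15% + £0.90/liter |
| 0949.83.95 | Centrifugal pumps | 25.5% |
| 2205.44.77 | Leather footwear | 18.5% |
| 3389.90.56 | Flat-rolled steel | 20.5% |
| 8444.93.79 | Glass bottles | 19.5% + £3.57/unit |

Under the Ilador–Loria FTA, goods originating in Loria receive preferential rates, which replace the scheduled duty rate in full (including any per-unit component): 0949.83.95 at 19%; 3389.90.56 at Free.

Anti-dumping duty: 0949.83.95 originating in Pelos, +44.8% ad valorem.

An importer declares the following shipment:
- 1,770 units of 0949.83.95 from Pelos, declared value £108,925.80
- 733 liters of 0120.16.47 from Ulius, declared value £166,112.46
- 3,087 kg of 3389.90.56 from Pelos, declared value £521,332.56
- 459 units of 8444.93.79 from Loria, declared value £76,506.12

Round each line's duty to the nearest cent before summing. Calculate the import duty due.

Line 1 (0949.83.95, Pelos, 1,770 units, £108,925.80):
Base rate for 0949.83.95 is 25.5%.
0949.83.95 has an FTA preferential rate, but origin Pelos is not Loria; base rate stands.
Additional duty on 0949.83.95 from Pelos: +44.8%. Applied ad valorem rate: 25.5% + 44.8% = 70.3%.
Duty = £108,925.80 × 70.3% = £76,574.84.
Line 2 (0120.16.47, Ulius, 733 liters, £166,112.46):
Base rate for 0120.16.47 is 15% + £0.90/liter.
Duty = £166,112.46 × 15% + 733 × £0.90 = £25,576.57.
Line 3 (3389.90.56, Pelos, 3,087 kg, £521,332.56):
Base rate for 3389.90.56 is 20.5%.
3389.90.56 has an FTA preferential rate, but origin Pelos is not Loria; base rate stands.
Duty = £521,332.56 × 20.5% = £106,873.17.
Line 4 (8444.93.79, Loria, 459 units, £76,506.12):
Base rate for 8444.93.79 is 19.5% + £3.57/unit.
Origin Loria is the FTA partner but 8444.93.79 is not on the preference list; base rate stands.
Duty = £76,506.12 × 19.5% + 459 × £3.57 = £16,557.32.
Total = £76,574.84 + £25,576.57 + £106,873.17 + £16,557.32 = £225,581.90.

£225,581.90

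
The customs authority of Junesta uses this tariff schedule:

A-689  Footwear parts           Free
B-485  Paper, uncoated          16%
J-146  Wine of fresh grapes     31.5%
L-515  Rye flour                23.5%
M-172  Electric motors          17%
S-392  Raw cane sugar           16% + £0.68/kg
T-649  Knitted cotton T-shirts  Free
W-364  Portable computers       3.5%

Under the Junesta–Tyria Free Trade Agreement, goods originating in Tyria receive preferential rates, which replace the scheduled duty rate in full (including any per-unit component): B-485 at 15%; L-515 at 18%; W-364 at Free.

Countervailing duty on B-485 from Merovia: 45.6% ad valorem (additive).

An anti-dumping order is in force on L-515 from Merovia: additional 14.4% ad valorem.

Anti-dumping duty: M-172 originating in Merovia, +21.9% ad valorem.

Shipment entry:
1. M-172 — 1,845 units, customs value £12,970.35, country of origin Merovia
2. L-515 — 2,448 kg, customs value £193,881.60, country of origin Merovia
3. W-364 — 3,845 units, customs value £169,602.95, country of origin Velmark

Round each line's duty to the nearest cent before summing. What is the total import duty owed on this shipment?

£84,462.70

Line 1 (M-172, Merovia, 1,845 units, £12,970.35):
Base rate for M-172 is 17%.
Additional duty on M-172 from Merovia: +21.9%. Applied ad valorem rate: 17% + 21.9% = 38.9%.
Duty = £12,970.35 × 38.9% = £5,045.47.
Line 2 (L-515, Merovia, 2,448 kg, £193,881.60):
Base rate for L-515 is 23.5%.
L-515 has an FTA preferential rate, but origin Merovia is not Tyria; base rate stands.
Additional duty on L-515 from Merovia: +14.4%. Applied ad valorem rate: 23.5% + 14.4% = 37.9%.
Duty = £193,881.60 × 37.9% = £73,481.13.
Line 3 (W-364, Velmark, 3,845 units, £169,602.95):
Base rate for W-364 is 3.5%.
W-364 has an FTA preferential rate, but origin Velmark is not Tyria; base rate stands.
Duty = £169,602.95 × 3.5% = £5,936.10.
Total = £5,045.47 + £73,481.13 + £5,936.10 = £84,462.70.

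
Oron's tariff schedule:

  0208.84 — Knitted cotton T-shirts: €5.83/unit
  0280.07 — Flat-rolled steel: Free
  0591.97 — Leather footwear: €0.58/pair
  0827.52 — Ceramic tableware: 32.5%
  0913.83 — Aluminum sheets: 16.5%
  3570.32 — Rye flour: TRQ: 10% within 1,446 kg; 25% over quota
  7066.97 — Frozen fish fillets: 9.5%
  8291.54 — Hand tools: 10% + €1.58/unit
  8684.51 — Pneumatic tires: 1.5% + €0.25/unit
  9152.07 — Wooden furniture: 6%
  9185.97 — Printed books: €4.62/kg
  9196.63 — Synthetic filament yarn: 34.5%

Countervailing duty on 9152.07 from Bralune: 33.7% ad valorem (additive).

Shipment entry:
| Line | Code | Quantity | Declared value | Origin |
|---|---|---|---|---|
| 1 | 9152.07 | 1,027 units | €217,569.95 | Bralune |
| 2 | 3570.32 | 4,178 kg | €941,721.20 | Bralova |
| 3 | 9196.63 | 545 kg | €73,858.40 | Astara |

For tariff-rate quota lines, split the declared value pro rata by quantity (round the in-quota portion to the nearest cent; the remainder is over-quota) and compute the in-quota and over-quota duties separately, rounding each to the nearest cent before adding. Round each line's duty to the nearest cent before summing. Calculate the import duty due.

€298,397.46

Line 1 (9152.07, Bralune, 1,027 units, €217,569.95):
Base rate for 9152.07 is 6%.
Additional duty on 9152.07 from Bralune: +33.7%. Applied ad valorem rate: 6% + 33.7% = 39.7%.
Duty = €217,569.95 × 39.7% = €86,375.27.
Line 2 (3570.32, Bralova, 4,178 kg, €941,721.20):
Code 3570.32 is under a tariff-rate quota (threshold 1,446 kg). In-quota: 1,446 kg at 10%; over-quota: 2,732 kg at 25%.
Pro-rata value split: in-quota = €941,721.20 × 1,446/4,178 = €325,928.40; over-quota = €941,721.20 − €325,928.40 = €615,792.80.
In-quota duty = €325,928.40 × 10% = €32,592.84. Over-quota duty = €615,792.80 × 25% = €153,948.20.
Line duty = €32,592.84 + €153,948.20 = €186,541.04.
Line 3 (9196.63, Astara, 545 kg, €73,858.40):
Base rate for 9196.63 is 34.5%.
Duty = €73,858.40 × 34.5% = €25,481.15.
Total = €86,375.27 + €186,541.04 + €25,481.15 = €298,397.46.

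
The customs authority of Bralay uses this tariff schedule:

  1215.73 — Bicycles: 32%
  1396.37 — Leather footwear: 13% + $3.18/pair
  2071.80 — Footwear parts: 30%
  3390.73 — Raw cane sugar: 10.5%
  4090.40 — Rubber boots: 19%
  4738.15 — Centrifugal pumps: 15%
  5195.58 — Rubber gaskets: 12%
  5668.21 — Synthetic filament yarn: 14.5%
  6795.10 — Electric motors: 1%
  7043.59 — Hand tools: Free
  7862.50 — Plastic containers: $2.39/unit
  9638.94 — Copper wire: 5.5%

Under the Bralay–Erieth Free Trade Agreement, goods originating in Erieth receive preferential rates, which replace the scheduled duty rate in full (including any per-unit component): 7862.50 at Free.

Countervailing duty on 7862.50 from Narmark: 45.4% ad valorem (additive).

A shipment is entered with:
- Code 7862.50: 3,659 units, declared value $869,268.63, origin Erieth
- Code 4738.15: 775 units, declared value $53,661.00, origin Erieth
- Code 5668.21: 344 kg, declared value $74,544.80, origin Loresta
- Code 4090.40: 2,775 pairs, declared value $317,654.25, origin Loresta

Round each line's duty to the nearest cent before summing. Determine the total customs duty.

Line 1 (7862.50, Erieth, 3,659 units, $869,268.63):
Base rate for 7862.50 is $2.39/unit.
Origin Erieth qualifies under the Bralay–Erieth agreement and 7862.50 is covered: preferential rate Free applies instead.
The additional-duty order on 7862.50 targets Narmark, not Erieth; it does not apply.
Duty = $869,268.63 × 0% = $0.00.
Line 2 (4738.15, Erieth, 775 units, $53,661.00):
Base rate for 4738.15 is 15%.
Origin Erieth is the FTA partner but 4738.15 is not on the preference list; base rate stands.
Duty = $53,661.00 × 15% = $8,049.15.
Line 3 (5668.21, Loresta, 344 kg, $74,544.80):
Base rate for 5668.21 is 14.5%.
Duty = $74,544.80 × 14.5% = $10,809.00.
Line 4 (4090.40, Loresta, 2,775 pairs, $317,654.25):
Base rate for 4090.40 is 19%.
Duty = $317,654.25 × 19% = $60,354.31.
Total = $0.00 + $8,049.15 + $10,809.00 + $60,354.31 = $79,212.46.

$79,212.46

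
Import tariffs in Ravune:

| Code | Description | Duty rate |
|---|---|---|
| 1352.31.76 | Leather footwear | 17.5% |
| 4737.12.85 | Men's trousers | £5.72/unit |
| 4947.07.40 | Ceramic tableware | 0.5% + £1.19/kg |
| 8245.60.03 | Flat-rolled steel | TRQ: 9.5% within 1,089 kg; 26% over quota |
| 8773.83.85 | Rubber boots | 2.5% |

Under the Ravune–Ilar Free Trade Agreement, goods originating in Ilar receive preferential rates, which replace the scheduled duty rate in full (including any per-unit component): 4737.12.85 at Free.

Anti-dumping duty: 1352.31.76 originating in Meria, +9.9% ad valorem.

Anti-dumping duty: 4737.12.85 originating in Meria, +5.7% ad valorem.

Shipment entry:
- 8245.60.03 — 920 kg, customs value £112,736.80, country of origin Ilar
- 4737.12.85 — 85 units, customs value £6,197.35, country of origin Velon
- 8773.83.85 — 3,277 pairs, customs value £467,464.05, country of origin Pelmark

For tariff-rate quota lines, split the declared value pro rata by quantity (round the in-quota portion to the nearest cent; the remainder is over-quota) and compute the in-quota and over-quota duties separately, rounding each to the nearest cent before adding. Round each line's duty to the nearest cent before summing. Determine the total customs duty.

£22,882.80

Line 1 (8245.60.03, Ilar, 920 kg, £112,736.80):
Code 8245.60.03 is under a tariff-rate quota (threshold 1,089 kg). Quantity 920 kg is within the quota, so the in-quota rate 9.5% applies to the full value.
Duty = £112,736.80 × 9.5% = £10,710.00.
Line 2 (4737.12.85, Velon, 85 units, £6,197.35):
Base rate for 4737.12.85 is £5.72/unit.
4737.12.85 has an FTA preferential rate, but origin Velon is not Ilar; base rate stands.
The additional-duty order on 4737.12.85 targets Meria, not Velon; it does not apply.
Duty = 85 × £5.72 = £486.20.
Line 3 (8773.83.85, Pelmark, 3,277 pairs, £467,464.05):
Base rate for 8773.83.85 is 2.5%.
Duty = £467,464.05 × 2.5% = £11,686.60.
Total = £10,710.00 + £486.20 + £11,686.60 = £22,882.80.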